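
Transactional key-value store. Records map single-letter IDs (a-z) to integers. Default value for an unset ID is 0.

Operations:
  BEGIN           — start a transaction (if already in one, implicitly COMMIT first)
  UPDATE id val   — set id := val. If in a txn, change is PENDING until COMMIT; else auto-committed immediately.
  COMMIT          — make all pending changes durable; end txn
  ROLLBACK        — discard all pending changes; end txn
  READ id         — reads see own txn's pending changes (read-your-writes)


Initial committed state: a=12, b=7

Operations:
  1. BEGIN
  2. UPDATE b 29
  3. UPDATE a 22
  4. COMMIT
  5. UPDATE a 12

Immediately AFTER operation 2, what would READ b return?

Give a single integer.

Answer: 29

Derivation:
Initial committed: {a=12, b=7}
Op 1: BEGIN: in_txn=True, pending={}
Op 2: UPDATE b=29 (pending; pending now {b=29})
After op 2: visible(b) = 29 (pending={b=29}, committed={a=12, b=7})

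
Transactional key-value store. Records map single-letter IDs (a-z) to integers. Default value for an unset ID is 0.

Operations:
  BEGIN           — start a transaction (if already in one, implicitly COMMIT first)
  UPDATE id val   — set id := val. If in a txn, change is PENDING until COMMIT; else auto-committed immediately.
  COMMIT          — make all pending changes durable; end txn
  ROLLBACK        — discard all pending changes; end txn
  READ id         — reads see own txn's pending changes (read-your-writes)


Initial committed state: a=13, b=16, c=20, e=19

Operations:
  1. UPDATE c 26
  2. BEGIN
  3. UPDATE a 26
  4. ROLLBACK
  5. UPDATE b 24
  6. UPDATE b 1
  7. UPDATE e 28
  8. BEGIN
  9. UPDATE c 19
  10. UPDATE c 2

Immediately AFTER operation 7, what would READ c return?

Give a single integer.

Initial committed: {a=13, b=16, c=20, e=19}
Op 1: UPDATE c=26 (auto-commit; committed c=26)
Op 2: BEGIN: in_txn=True, pending={}
Op 3: UPDATE a=26 (pending; pending now {a=26})
Op 4: ROLLBACK: discarded pending ['a']; in_txn=False
Op 5: UPDATE b=24 (auto-commit; committed b=24)
Op 6: UPDATE b=1 (auto-commit; committed b=1)
Op 7: UPDATE e=28 (auto-commit; committed e=28)
After op 7: visible(c) = 26 (pending={}, committed={a=13, b=1, c=26, e=28})

Answer: 26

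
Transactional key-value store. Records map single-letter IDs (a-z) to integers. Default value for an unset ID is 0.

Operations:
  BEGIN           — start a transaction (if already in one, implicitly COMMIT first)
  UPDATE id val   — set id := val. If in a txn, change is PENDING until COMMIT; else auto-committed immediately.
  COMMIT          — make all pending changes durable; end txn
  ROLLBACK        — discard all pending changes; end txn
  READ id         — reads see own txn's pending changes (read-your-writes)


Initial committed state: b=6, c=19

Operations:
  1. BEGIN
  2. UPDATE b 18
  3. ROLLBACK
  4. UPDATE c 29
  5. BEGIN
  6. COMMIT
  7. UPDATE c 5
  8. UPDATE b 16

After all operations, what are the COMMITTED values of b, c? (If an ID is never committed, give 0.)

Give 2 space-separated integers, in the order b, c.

Initial committed: {b=6, c=19}
Op 1: BEGIN: in_txn=True, pending={}
Op 2: UPDATE b=18 (pending; pending now {b=18})
Op 3: ROLLBACK: discarded pending ['b']; in_txn=False
Op 4: UPDATE c=29 (auto-commit; committed c=29)
Op 5: BEGIN: in_txn=True, pending={}
Op 6: COMMIT: merged [] into committed; committed now {b=6, c=29}
Op 7: UPDATE c=5 (auto-commit; committed c=5)
Op 8: UPDATE b=16 (auto-commit; committed b=16)
Final committed: {b=16, c=5}

Answer: 16 5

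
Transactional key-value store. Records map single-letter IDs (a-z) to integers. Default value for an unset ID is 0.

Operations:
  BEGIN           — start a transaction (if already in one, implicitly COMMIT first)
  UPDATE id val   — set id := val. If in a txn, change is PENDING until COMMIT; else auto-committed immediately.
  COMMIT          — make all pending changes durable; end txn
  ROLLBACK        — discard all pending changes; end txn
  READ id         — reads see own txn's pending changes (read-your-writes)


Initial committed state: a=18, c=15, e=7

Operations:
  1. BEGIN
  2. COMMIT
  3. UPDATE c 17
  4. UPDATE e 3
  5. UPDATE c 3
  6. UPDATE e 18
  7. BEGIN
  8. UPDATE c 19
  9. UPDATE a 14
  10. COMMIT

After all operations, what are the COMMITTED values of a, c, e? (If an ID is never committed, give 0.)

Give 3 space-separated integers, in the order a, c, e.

Initial committed: {a=18, c=15, e=7}
Op 1: BEGIN: in_txn=True, pending={}
Op 2: COMMIT: merged [] into committed; committed now {a=18, c=15, e=7}
Op 3: UPDATE c=17 (auto-commit; committed c=17)
Op 4: UPDATE e=3 (auto-commit; committed e=3)
Op 5: UPDATE c=3 (auto-commit; committed c=3)
Op 6: UPDATE e=18 (auto-commit; committed e=18)
Op 7: BEGIN: in_txn=True, pending={}
Op 8: UPDATE c=19 (pending; pending now {c=19})
Op 9: UPDATE a=14 (pending; pending now {a=14, c=19})
Op 10: COMMIT: merged ['a', 'c'] into committed; committed now {a=14, c=19, e=18}
Final committed: {a=14, c=19, e=18}

Answer: 14 19 18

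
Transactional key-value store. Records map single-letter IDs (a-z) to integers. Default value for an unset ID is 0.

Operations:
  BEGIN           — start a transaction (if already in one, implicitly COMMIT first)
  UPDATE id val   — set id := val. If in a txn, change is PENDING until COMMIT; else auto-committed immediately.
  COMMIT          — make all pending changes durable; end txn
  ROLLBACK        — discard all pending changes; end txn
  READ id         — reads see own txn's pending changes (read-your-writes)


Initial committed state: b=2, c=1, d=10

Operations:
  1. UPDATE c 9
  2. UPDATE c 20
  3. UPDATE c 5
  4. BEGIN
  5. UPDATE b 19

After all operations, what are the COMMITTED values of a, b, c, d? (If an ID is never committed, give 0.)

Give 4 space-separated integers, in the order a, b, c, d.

Initial committed: {b=2, c=1, d=10}
Op 1: UPDATE c=9 (auto-commit; committed c=9)
Op 2: UPDATE c=20 (auto-commit; committed c=20)
Op 3: UPDATE c=5 (auto-commit; committed c=5)
Op 4: BEGIN: in_txn=True, pending={}
Op 5: UPDATE b=19 (pending; pending now {b=19})
Final committed: {b=2, c=5, d=10}

Answer: 0 2 5 10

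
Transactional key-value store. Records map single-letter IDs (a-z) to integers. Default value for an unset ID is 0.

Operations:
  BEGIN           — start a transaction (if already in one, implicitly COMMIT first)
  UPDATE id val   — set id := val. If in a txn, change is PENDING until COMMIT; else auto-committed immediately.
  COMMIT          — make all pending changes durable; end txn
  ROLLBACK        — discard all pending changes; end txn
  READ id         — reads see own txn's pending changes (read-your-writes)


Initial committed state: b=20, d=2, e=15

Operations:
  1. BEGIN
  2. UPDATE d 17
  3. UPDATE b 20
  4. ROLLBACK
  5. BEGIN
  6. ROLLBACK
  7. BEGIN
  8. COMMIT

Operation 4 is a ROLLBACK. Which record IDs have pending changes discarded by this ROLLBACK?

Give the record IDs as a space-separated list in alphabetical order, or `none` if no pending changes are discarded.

Answer: b d

Derivation:
Initial committed: {b=20, d=2, e=15}
Op 1: BEGIN: in_txn=True, pending={}
Op 2: UPDATE d=17 (pending; pending now {d=17})
Op 3: UPDATE b=20 (pending; pending now {b=20, d=17})
Op 4: ROLLBACK: discarded pending ['b', 'd']; in_txn=False
Op 5: BEGIN: in_txn=True, pending={}
Op 6: ROLLBACK: discarded pending []; in_txn=False
Op 7: BEGIN: in_txn=True, pending={}
Op 8: COMMIT: merged [] into committed; committed now {b=20, d=2, e=15}
ROLLBACK at op 4 discards: ['b', 'd']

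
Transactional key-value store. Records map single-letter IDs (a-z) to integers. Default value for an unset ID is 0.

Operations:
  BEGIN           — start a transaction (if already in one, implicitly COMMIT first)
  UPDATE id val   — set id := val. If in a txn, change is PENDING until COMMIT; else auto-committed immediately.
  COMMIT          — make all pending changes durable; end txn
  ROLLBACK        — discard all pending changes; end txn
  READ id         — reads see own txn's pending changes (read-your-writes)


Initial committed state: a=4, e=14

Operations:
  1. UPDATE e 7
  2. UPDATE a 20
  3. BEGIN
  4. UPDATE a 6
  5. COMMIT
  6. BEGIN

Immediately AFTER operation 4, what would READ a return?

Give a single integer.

Answer: 6

Derivation:
Initial committed: {a=4, e=14}
Op 1: UPDATE e=7 (auto-commit; committed e=7)
Op 2: UPDATE a=20 (auto-commit; committed a=20)
Op 3: BEGIN: in_txn=True, pending={}
Op 4: UPDATE a=6 (pending; pending now {a=6})
After op 4: visible(a) = 6 (pending={a=6}, committed={a=20, e=7})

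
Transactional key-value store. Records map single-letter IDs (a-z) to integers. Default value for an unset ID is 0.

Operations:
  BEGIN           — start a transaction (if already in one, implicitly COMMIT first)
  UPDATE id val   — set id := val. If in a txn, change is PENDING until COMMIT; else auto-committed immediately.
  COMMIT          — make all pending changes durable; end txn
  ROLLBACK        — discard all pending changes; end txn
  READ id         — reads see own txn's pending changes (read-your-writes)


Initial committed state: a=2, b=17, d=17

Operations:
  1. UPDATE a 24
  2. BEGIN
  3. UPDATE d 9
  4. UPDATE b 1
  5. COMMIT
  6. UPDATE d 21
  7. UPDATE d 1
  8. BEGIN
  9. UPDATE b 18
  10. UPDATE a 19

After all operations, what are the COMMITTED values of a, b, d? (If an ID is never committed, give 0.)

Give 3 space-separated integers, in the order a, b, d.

Answer: 24 1 1

Derivation:
Initial committed: {a=2, b=17, d=17}
Op 1: UPDATE a=24 (auto-commit; committed a=24)
Op 2: BEGIN: in_txn=True, pending={}
Op 3: UPDATE d=9 (pending; pending now {d=9})
Op 4: UPDATE b=1 (pending; pending now {b=1, d=9})
Op 5: COMMIT: merged ['b', 'd'] into committed; committed now {a=24, b=1, d=9}
Op 6: UPDATE d=21 (auto-commit; committed d=21)
Op 7: UPDATE d=1 (auto-commit; committed d=1)
Op 8: BEGIN: in_txn=True, pending={}
Op 9: UPDATE b=18 (pending; pending now {b=18})
Op 10: UPDATE a=19 (pending; pending now {a=19, b=18})
Final committed: {a=24, b=1, d=1}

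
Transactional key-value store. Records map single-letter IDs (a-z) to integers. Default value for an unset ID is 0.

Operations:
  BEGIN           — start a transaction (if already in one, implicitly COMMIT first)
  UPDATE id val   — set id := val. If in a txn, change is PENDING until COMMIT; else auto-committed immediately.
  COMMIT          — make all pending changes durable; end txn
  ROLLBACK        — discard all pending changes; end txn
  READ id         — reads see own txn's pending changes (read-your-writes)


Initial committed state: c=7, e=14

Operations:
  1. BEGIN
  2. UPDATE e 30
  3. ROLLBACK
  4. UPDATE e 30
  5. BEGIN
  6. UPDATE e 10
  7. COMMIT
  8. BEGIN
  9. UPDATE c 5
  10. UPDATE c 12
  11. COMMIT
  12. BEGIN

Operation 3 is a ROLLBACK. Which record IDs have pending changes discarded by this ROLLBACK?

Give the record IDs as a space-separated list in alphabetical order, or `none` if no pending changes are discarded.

Initial committed: {c=7, e=14}
Op 1: BEGIN: in_txn=True, pending={}
Op 2: UPDATE e=30 (pending; pending now {e=30})
Op 3: ROLLBACK: discarded pending ['e']; in_txn=False
Op 4: UPDATE e=30 (auto-commit; committed e=30)
Op 5: BEGIN: in_txn=True, pending={}
Op 6: UPDATE e=10 (pending; pending now {e=10})
Op 7: COMMIT: merged ['e'] into committed; committed now {c=7, e=10}
Op 8: BEGIN: in_txn=True, pending={}
Op 9: UPDATE c=5 (pending; pending now {c=5})
Op 10: UPDATE c=12 (pending; pending now {c=12})
Op 11: COMMIT: merged ['c'] into committed; committed now {c=12, e=10}
Op 12: BEGIN: in_txn=True, pending={}
ROLLBACK at op 3 discards: ['e']

Answer: e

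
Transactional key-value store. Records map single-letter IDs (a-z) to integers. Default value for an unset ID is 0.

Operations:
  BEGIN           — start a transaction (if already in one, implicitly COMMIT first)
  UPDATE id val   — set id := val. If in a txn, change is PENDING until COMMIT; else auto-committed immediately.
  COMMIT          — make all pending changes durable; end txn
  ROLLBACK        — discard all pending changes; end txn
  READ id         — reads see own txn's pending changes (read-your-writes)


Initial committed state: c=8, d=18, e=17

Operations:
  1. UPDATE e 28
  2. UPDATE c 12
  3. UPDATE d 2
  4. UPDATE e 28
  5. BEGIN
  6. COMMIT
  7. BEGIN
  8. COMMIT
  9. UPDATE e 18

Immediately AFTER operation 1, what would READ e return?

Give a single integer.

Initial committed: {c=8, d=18, e=17}
Op 1: UPDATE e=28 (auto-commit; committed e=28)
After op 1: visible(e) = 28 (pending={}, committed={c=8, d=18, e=28})

Answer: 28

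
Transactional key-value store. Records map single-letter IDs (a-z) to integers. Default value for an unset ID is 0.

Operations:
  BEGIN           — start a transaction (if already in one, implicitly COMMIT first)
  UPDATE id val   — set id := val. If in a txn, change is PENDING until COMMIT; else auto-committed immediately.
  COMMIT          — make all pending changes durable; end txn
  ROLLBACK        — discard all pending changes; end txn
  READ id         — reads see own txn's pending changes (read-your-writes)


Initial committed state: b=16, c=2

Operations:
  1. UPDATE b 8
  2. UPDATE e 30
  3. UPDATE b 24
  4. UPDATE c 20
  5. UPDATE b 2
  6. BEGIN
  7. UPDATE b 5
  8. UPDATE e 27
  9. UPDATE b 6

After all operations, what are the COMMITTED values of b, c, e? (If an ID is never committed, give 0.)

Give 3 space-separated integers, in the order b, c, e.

Initial committed: {b=16, c=2}
Op 1: UPDATE b=8 (auto-commit; committed b=8)
Op 2: UPDATE e=30 (auto-commit; committed e=30)
Op 3: UPDATE b=24 (auto-commit; committed b=24)
Op 4: UPDATE c=20 (auto-commit; committed c=20)
Op 5: UPDATE b=2 (auto-commit; committed b=2)
Op 6: BEGIN: in_txn=True, pending={}
Op 7: UPDATE b=5 (pending; pending now {b=5})
Op 8: UPDATE e=27 (pending; pending now {b=5, e=27})
Op 9: UPDATE b=6 (pending; pending now {b=6, e=27})
Final committed: {b=2, c=20, e=30}

Answer: 2 20 30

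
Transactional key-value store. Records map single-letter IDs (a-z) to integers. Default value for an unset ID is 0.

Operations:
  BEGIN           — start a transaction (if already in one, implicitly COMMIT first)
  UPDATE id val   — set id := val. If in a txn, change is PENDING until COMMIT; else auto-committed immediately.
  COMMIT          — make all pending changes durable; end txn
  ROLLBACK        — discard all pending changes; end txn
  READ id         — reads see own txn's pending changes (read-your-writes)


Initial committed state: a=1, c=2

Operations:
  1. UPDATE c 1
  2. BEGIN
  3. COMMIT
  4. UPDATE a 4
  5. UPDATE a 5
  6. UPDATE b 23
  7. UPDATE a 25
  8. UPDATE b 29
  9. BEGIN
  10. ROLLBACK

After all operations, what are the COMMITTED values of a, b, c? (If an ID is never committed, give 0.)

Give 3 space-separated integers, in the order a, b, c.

Initial committed: {a=1, c=2}
Op 1: UPDATE c=1 (auto-commit; committed c=1)
Op 2: BEGIN: in_txn=True, pending={}
Op 3: COMMIT: merged [] into committed; committed now {a=1, c=1}
Op 4: UPDATE a=4 (auto-commit; committed a=4)
Op 5: UPDATE a=5 (auto-commit; committed a=5)
Op 6: UPDATE b=23 (auto-commit; committed b=23)
Op 7: UPDATE a=25 (auto-commit; committed a=25)
Op 8: UPDATE b=29 (auto-commit; committed b=29)
Op 9: BEGIN: in_txn=True, pending={}
Op 10: ROLLBACK: discarded pending []; in_txn=False
Final committed: {a=25, b=29, c=1}

Answer: 25 29 1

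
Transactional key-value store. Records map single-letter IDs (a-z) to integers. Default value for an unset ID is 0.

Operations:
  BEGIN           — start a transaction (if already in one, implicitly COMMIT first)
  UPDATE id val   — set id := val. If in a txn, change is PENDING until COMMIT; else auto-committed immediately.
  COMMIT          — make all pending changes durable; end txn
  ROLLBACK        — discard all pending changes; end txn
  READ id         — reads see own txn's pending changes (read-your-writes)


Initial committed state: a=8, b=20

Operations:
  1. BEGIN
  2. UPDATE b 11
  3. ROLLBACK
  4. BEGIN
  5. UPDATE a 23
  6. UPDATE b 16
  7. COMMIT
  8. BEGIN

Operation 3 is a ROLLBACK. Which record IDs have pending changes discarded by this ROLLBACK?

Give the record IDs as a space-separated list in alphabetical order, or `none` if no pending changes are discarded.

Answer: b

Derivation:
Initial committed: {a=8, b=20}
Op 1: BEGIN: in_txn=True, pending={}
Op 2: UPDATE b=11 (pending; pending now {b=11})
Op 3: ROLLBACK: discarded pending ['b']; in_txn=False
Op 4: BEGIN: in_txn=True, pending={}
Op 5: UPDATE a=23 (pending; pending now {a=23})
Op 6: UPDATE b=16 (pending; pending now {a=23, b=16})
Op 7: COMMIT: merged ['a', 'b'] into committed; committed now {a=23, b=16}
Op 8: BEGIN: in_txn=True, pending={}
ROLLBACK at op 3 discards: ['b']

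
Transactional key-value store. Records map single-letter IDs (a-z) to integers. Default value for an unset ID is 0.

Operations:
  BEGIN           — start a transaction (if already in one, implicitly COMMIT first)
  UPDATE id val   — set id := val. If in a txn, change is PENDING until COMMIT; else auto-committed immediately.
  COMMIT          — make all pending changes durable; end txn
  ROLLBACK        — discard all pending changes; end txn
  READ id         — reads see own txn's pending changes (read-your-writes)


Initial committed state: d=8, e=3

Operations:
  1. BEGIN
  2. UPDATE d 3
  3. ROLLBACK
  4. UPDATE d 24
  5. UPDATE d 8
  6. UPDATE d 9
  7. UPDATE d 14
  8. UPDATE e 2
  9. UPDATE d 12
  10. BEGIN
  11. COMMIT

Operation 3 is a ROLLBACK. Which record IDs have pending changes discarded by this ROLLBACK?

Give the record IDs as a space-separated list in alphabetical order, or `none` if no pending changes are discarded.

Initial committed: {d=8, e=3}
Op 1: BEGIN: in_txn=True, pending={}
Op 2: UPDATE d=3 (pending; pending now {d=3})
Op 3: ROLLBACK: discarded pending ['d']; in_txn=False
Op 4: UPDATE d=24 (auto-commit; committed d=24)
Op 5: UPDATE d=8 (auto-commit; committed d=8)
Op 6: UPDATE d=9 (auto-commit; committed d=9)
Op 7: UPDATE d=14 (auto-commit; committed d=14)
Op 8: UPDATE e=2 (auto-commit; committed e=2)
Op 9: UPDATE d=12 (auto-commit; committed d=12)
Op 10: BEGIN: in_txn=True, pending={}
Op 11: COMMIT: merged [] into committed; committed now {d=12, e=2}
ROLLBACK at op 3 discards: ['d']

Answer: d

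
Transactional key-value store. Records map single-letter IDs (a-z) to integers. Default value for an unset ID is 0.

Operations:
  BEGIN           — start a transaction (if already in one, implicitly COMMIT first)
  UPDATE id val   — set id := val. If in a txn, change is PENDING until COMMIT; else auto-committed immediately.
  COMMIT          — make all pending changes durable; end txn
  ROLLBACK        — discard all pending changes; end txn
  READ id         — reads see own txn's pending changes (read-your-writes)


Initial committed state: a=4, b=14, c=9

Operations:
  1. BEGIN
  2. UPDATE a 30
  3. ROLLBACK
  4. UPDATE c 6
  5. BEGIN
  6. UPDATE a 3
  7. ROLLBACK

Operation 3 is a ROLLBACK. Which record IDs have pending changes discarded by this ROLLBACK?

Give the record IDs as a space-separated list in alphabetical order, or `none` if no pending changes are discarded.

Initial committed: {a=4, b=14, c=9}
Op 1: BEGIN: in_txn=True, pending={}
Op 2: UPDATE a=30 (pending; pending now {a=30})
Op 3: ROLLBACK: discarded pending ['a']; in_txn=False
Op 4: UPDATE c=6 (auto-commit; committed c=6)
Op 5: BEGIN: in_txn=True, pending={}
Op 6: UPDATE a=3 (pending; pending now {a=3})
Op 7: ROLLBACK: discarded pending ['a']; in_txn=False
ROLLBACK at op 3 discards: ['a']

Answer: a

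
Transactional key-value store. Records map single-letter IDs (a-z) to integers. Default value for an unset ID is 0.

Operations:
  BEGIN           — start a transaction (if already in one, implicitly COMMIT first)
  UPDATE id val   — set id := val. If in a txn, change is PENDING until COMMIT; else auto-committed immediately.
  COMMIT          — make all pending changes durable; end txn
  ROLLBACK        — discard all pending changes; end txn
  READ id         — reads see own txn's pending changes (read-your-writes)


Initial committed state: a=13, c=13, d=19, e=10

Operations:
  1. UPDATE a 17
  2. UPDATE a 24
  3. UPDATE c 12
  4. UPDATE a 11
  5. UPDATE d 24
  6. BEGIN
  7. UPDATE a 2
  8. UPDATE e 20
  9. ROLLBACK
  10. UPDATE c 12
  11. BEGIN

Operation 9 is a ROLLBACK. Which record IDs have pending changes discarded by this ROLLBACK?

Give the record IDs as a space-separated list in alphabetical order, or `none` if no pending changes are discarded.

Initial committed: {a=13, c=13, d=19, e=10}
Op 1: UPDATE a=17 (auto-commit; committed a=17)
Op 2: UPDATE a=24 (auto-commit; committed a=24)
Op 3: UPDATE c=12 (auto-commit; committed c=12)
Op 4: UPDATE a=11 (auto-commit; committed a=11)
Op 5: UPDATE d=24 (auto-commit; committed d=24)
Op 6: BEGIN: in_txn=True, pending={}
Op 7: UPDATE a=2 (pending; pending now {a=2})
Op 8: UPDATE e=20 (pending; pending now {a=2, e=20})
Op 9: ROLLBACK: discarded pending ['a', 'e']; in_txn=False
Op 10: UPDATE c=12 (auto-commit; committed c=12)
Op 11: BEGIN: in_txn=True, pending={}
ROLLBACK at op 9 discards: ['a', 'e']

Answer: a e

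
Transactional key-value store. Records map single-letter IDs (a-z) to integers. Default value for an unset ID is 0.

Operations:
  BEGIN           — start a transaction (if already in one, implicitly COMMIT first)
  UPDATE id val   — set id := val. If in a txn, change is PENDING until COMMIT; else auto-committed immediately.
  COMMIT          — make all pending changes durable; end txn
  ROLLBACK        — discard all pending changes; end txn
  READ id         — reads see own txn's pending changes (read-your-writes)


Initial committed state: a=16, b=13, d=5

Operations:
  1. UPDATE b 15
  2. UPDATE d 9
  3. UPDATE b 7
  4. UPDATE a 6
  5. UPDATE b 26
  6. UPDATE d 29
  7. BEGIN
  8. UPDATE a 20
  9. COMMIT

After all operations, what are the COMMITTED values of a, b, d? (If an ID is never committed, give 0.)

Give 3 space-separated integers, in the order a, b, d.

Answer: 20 26 29

Derivation:
Initial committed: {a=16, b=13, d=5}
Op 1: UPDATE b=15 (auto-commit; committed b=15)
Op 2: UPDATE d=9 (auto-commit; committed d=9)
Op 3: UPDATE b=7 (auto-commit; committed b=7)
Op 4: UPDATE a=6 (auto-commit; committed a=6)
Op 5: UPDATE b=26 (auto-commit; committed b=26)
Op 6: UPDATE d=29 (auto-commit; committed d=29)
Op 7: BEGIN: in_txn=True, pending={}
Op 8: UPDATE a=20 (pending; pending now {a=20})
Op 9: COMMIT: merged ['a'] into committed; committed now {a=20, b=26, d=29}
Final committed: {a=20, b=26, d=29}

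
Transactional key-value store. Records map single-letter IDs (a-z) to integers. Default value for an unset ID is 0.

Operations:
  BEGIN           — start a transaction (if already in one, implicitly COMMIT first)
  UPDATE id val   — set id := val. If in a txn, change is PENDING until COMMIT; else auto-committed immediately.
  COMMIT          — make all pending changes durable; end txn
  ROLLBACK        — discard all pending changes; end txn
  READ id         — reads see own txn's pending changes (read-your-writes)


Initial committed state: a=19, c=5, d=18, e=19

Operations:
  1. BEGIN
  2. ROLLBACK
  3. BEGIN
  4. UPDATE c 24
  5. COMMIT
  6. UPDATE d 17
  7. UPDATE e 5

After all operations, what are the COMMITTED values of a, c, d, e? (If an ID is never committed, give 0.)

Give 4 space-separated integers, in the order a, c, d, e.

Answer: 19 24 17 5

Derivation:
Initial committed: {a=19, c=5, d=18, e=19}
Op 1: BEGIN: in_txn=True, pending={}
Op 2: ROLLBACK: discarded pending []; in_txn=False
Op 3: BEGIN: in_txn=True, pending={}
Op 4: UPDATE c=24 (pending; pending now {c=24})
Op 5: COMMIT: merged ['c'] into committed; committed now {a=19, c=24, d=18, e=19}
Op 6: UPDATE d=17 (auto-commit; committed d=17)
Op 7: UPDATE e=5 (auto-commit; committed e=5)
Final committed: {a=19, c=24, d=17, e=5}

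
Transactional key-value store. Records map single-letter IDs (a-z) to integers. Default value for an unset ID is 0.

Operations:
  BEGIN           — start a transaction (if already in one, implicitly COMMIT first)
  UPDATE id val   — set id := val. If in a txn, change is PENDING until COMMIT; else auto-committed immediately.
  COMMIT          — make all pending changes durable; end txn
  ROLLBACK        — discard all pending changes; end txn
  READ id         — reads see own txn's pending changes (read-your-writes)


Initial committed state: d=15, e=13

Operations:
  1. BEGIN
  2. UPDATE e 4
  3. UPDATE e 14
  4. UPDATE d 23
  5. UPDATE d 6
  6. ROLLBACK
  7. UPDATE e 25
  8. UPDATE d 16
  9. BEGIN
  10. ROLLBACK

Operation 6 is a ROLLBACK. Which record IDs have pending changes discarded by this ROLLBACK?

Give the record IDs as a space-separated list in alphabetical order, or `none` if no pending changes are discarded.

Initial committed: {d=15, e=13}
Op 1: BEGIN: in_txn=True, pending={}
Op 2: UPDATE e=4 (pending; pending now {e=4})
Op 3: UPDATE e=14 (pending; pending now {e=14})
Op 4: UPDATE d=23 (pending; pending now {d=23, e=14})
Op 5: UPDATE d=6 (pending; pending now {d=6, e=14})
Op 6: ROLLBACK: discarded pending ['d', 'e']; in_txn=False
Op 7: UPDATE e=25 (auto-commit; committed e=25)
Op 8: UPDATE d=16 (auto-commit; committed d=16)
Op 9: BEGIN: in_txn=True, pending={}
Op 10: ROLLBACK: discarded pending []; in_txn=False
ROLLBACK at op 6 discards: ['d', 'e']

Answer: d e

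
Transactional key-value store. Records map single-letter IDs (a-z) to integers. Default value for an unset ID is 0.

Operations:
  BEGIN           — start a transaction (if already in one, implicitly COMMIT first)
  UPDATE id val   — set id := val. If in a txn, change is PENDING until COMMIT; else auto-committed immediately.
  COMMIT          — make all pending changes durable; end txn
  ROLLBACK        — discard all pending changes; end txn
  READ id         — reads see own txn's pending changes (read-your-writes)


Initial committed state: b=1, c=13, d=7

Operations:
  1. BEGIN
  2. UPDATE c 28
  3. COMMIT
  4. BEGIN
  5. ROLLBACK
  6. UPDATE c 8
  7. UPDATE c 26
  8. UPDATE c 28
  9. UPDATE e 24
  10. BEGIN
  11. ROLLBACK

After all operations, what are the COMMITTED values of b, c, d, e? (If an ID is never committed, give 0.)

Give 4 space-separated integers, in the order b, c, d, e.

Initial committed: {b=1, c=13, d=7}
Op 1: BEGIN: in_txn=True, pending={}
Op 2: UPDATE c=28 (pending; pending now {c=28})
Op 3: COMMIT: merged ['c'] into committed; committed now {b=1, c=28, d=7}
Op 4: BEGIN: in_txn=True, pending={}
Op 5: ROLLBACK: discarded pending []; in_txn=False
Op 6: UPDATE c=8 (auto-commit; committed c=8)
Op 7: UPDATE c=26 (auto-commit; committed c=26)
Op 8: UPDATE c=28 (auto-commit; committed c=28)
Op 9: UPDATE e=24 (auto-commit; committed e=24)
Op 10: BEGIN: in_txn=True, pending={}
Op 11: ROLLBACK: discarded pending []; in_txn=False
Final committed: {b=1, c=28, d=7, e=24}

Answer: 1 28 7 24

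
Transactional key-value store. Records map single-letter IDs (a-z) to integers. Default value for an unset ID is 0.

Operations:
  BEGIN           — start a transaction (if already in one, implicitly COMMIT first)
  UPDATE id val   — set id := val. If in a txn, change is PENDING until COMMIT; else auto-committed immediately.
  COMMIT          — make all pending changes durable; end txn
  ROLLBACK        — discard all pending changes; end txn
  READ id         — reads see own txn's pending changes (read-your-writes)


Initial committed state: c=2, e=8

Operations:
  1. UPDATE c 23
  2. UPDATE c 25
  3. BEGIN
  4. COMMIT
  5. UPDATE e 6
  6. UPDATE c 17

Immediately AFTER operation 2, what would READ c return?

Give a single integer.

Initial committed: {c=2, e=8}
Op 1: UPDATE c=23 (auto-commit; committed c=23)
Op 2: UPDATE c=25 (auto-commit; committed c=25)
After op 2: visible(c) = 25 (pending={}, committed={c=25, e=8})

Answer: 25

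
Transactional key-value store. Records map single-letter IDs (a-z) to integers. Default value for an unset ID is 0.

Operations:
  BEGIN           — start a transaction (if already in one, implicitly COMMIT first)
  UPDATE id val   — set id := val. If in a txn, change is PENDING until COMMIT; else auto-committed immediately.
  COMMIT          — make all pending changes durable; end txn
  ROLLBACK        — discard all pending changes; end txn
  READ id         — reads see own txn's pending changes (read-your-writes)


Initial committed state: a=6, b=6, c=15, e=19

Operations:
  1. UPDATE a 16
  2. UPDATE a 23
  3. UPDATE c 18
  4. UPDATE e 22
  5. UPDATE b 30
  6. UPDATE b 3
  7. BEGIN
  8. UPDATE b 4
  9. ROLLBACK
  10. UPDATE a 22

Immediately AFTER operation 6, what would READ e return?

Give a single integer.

Answer: 22

Derivation:
Initial committed: {a=6, b=6, c=15, e=19}
Op 1: UPDATE a=16 (auto-commit; committed a=16)
Op 2: UPDATE a=23 (auto-commit; committed a=23)
Op 3: UPDATE c=18 (auto-commit; committed c=18)
Op 4: UPDATE e=22 (auto-commit; committed e=22)
Op 5: UPDATE b=30 (auto-commit; committed b=30)
Op 6: UPDATE b=3 (auto-commit; committed b=3)
After op 6: visible(e) = 22 (pending={}, committed={a=23, b=3, c=18, e=22})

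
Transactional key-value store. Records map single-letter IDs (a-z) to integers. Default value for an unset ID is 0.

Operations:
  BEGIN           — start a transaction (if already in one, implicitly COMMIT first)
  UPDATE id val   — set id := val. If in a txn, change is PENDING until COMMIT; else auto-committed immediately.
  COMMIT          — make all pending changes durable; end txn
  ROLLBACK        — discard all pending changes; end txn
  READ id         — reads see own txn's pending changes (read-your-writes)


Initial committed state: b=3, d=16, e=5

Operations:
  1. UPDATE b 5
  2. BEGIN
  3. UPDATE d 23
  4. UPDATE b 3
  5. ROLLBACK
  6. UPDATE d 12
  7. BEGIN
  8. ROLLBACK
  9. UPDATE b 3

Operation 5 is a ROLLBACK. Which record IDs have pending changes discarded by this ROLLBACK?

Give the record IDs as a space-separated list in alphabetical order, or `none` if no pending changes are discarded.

Initial committed: {b=3, d=16, e=5}
Op 1: UPDATE b=5 (auto-commit; committed b=5)
Op 2: BEGIN: in_txn=True, pending={}
Op 3: UPDATE d=23 (pending; pending now {d=23})
Op 4: UPDATE b=3 (pending; pending now {b=3, d=23})
Op 5: ROLLBACK: discarded pending ['b', 'd']; in_txn=False
Op 6: UPDATE d=12 (auto-commit; committed d=12)
Op 7: BEGIN: in_txn=True, pending={}
Op 8: ROLLBACK: discarded pending []; in_txn=False
Op 9: UPDATE b=3 (auto-commit; committed b=3)
ROLLBACK at op 5 discards: ['b', 'd']

Answer: b d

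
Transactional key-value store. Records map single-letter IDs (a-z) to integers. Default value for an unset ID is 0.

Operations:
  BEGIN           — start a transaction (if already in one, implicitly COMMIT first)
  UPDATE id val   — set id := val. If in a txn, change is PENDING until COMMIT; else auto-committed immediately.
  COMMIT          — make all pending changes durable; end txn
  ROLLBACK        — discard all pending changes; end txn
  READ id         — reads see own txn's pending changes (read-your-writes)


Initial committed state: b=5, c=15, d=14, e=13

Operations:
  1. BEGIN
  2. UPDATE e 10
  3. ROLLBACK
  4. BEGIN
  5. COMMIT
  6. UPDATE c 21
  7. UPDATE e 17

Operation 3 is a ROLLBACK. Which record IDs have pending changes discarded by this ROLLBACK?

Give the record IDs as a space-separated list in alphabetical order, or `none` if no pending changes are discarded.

Answer: e

Derivation:
Initial committed: {b=5, c=15, d=14, e=13}
Op 1: BEGIN: in_txn=True, pending={}
Op 2: UPDATE e=10 (pending; pending now {e=10})
Op 3: ROLLBACK: discarded pending ['e']; in_txn=False
Op 4: BEGIN: in_txn=True, pending={}
Op 5: COMMIT: merged [] into committed; committed now {b=5, c=15, d=14, e=13}
Op 6: UPDATE c=21 (auto-commit; committed c=21)
Op 7: UPDATE e=17 (auto-commit; committed e=17)
ROLLBACK at op 3 discards: ['e']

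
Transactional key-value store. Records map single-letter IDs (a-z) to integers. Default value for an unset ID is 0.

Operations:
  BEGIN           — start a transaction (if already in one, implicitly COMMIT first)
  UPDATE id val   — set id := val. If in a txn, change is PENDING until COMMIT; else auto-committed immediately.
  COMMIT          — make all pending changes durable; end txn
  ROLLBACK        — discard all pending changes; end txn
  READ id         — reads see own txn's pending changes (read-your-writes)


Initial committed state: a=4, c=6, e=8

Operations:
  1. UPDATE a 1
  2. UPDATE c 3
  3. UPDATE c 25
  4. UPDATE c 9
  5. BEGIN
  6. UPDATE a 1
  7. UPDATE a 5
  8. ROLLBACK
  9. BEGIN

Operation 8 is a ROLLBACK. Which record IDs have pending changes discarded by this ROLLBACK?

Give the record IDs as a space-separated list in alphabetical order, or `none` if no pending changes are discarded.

Answer: a

Derivation:
Initial committed: {a=4, c=6, e=8}
Op 1: UPDATE a=1 (auto-commit; committed a=1)
Op 2: UPDATE c=3 (auto-commit; committed c=3)
Op 3: UPDATE c=25 (auto-commit; committed c=25)
Op 4: UPDATE c=9 (auto-commit; committed c=9)
Op 5: BEGIN: in_txn=True, pending={}
Op 6: UPDATE a=1 (pending; pending now {a=1})
Op 7: UPDATE a=5 (pending; pending now {a=5})
Op 8: ROLLBACK: discarded pending ['a']; in_txn=False
Op 9: BEGIN: in_txn=True, pending={}
ROLLBACK at op 8 discards: ['a']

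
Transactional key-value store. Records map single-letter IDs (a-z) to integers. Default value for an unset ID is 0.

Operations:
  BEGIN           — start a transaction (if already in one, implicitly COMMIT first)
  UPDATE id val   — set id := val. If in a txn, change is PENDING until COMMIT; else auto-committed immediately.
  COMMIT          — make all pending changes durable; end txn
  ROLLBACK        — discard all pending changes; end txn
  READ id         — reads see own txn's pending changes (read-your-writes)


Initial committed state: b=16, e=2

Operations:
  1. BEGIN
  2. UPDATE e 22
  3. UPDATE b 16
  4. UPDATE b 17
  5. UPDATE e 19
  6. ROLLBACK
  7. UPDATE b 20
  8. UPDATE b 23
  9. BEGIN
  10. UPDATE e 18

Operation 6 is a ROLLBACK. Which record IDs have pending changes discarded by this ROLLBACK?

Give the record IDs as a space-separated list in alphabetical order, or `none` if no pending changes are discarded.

Initial committed: {b=16, e=2}
Op 1: BEGIN: in_txn=True, pending={}
Op 2: UPDATE e=22 (pending; pending now {e=22})
Op 3: UPDATE b=16 (pending; pending now {b=16, e=22})
Op 4: UPDATE b=17 (pending; pending now {b=17, e=22})
Op 5: UPDATE e=19 (pending; pending now {b=17, e=19})
Op 6: ROLLBACK: discarded pending ['b', 'e']; in_txn=False
Op 7: UPDATE b=20 (auto-commit; committed b=20)
Op 8: UPDATE b=23 (auto-commit; committed b=23)
Op 9: BEGIN: in_txn=True, pending={}
Op 10: UPDATE e=18 (pending; pending now {e=18})
ROLLBACK at op 6 discards: ['b', 'e']

Answer: b e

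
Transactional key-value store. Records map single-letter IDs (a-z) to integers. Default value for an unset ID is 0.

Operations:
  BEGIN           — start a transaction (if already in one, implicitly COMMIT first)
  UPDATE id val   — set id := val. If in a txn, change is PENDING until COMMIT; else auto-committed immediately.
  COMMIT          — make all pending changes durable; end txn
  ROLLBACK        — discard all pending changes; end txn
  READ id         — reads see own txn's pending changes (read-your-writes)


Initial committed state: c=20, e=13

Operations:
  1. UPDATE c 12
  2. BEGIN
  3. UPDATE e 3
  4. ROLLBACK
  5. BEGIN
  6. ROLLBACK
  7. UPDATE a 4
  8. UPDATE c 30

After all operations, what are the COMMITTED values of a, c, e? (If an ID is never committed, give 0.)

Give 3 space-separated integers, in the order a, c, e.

Answer: 4 30 13

Derivation:
Initial committed: {c=20, e=13}
Op 1: UPDATE c=12 (auto-commit; committed c=12)
Op 2: BEGIN: in_txn=True, pending={}
Op 3: UPDATE e=3 (pending; pending now {e=3})
Op 4: ROLLBACK: discarded pending ['e']; in_txn=False
Op 5: BEGIN: in_txn=True, pending={}
Op 6: ROLLBACK: discarded pending []; in_txn=False
Op 7: UPDATE a=4 (auto-commit; committed a=4)
Op 8: UPDATE c=30 (auto-commit; committed c=30)
Final committed: {a=4, c=30, e=13}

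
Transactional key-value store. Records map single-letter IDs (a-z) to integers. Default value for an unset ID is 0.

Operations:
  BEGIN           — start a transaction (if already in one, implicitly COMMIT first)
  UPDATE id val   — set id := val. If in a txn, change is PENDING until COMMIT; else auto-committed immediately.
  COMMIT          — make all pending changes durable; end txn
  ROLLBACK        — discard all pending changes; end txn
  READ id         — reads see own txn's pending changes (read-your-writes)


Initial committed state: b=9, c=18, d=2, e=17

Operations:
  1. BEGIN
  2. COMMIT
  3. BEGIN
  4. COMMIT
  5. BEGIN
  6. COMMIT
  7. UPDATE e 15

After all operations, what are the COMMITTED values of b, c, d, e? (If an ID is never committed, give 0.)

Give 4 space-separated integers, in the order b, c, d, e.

Answer: 9 18 2 15

Derivation:
Initial committed: {b=9, c=18, d=2, e=17}
Op 1: BEGIN: in_txn=True, pending={}
Op 2: COMMIT: merged [] into committed; committed now {b=9, c=18, d=2, e=17}
Op 3: BEGIN: in_txn=True, pending={}
Op 4: COMMIT: merged [] into committed; committed now {b=9, c=18, d=2, e=17}
Op 5: BEGIN: in_txn=True, pending={}
Op 6: COMMIT: merged [] into committed; committed now {b=9, c=18, d=2, e=17}
Op 7: UPDATE e=15 (auto-commit; committed e=15)
Final committed: {b=9, c=18, d=2, e=15}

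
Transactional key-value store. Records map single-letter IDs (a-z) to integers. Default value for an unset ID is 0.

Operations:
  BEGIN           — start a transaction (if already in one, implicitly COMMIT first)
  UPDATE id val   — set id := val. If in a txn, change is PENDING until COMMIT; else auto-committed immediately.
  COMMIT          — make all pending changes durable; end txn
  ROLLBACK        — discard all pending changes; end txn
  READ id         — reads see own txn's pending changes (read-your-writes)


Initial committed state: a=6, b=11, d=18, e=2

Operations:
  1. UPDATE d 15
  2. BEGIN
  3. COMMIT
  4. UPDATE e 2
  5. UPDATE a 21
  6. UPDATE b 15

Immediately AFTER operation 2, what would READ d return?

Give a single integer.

Answer: 15

Derivation:
Initial committed: {a=6, b=11, d=18, e=2}
Op 1: UPDATE d=15 (auto-commit; committed d=15)
Op 2: BEGIN: in_txn=True, pending={}
After op 2: visible(d) = 15 (pending={}, committed={a=6, b=11, d=15, e=2})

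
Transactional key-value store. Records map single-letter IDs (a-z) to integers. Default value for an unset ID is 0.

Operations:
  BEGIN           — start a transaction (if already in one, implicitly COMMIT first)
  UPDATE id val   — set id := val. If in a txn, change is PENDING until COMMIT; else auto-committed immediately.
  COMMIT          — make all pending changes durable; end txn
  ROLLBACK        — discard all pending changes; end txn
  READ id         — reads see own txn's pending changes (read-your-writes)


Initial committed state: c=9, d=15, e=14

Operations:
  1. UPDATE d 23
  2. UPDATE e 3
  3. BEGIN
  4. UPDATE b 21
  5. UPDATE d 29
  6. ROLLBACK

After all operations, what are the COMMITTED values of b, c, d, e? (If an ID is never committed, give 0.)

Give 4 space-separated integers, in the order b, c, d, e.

Initial committed: {c=9, d=15, e=14}
Op 1: UPDATE d=23 (auto-commit; committed d=23)
Op 2: UPDATE e=3 (auto-commit; committed e=3)
Op 3: BEGIN: in_txn=True, pending={}
Op 4: UPDATE b=21 (pending; pending now {b=21})
Op 5: UPDATE d=29 (pending; pending now {b=21, d=29})
Op 6: ROLLBACK: discarded pending ['b', 'd']; in_txn=False
Final committed: {c=9, d=23, e=3}

Answer: 0 9 23 3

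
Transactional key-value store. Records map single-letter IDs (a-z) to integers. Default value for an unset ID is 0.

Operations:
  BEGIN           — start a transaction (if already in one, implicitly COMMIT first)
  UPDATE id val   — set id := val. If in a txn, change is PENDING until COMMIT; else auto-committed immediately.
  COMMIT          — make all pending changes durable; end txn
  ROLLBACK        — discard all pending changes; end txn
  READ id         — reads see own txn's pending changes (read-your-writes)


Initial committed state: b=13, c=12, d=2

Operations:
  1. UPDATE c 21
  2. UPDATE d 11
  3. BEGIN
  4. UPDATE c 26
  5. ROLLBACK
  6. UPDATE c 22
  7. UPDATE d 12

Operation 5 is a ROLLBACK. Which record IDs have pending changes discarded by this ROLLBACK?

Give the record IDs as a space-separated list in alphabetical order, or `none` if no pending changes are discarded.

Initial committed: {b=13, c=12, d=2}
Op 1: UPDATE c=21 (auto-commit; committed c=21)
Op 2: UPDATE d=11 (auto-commit; committed d=11)
Op 3: BEGIN: in_txn=True, pending={}
Op 4: UPDATE c=26 (pending; pending now {c=26})
Op 5: ROLLBACK: discarded pending ['c']; in_txn=False
Op 6: UPDATE c=22 (auto-commit; committed c=22)
Op 7: UPDATE d=12 (auto-commit; committed d=12)
ROLLBACK at op 5 discards: ['c']

Answer: c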